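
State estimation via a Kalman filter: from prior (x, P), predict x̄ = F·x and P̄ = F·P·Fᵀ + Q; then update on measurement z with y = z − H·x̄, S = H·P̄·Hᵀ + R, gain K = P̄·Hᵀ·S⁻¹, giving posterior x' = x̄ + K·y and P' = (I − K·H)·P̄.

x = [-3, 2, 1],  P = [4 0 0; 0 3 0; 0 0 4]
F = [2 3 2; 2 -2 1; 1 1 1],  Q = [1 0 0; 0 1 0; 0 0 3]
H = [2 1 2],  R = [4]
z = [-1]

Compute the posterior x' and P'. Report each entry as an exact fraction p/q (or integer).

x' = [1866/581, -5001/581, 48/83]
P' = [3884/581 -6546/581 -37/83; -6546/581 15924/581 -186/83; -37/83 -186/83 154/83]

x̄ = F·x = [2, -9, 0]
P̄ = F·P·Fᵀ + Q = [60 6 25; 6 33 6; 25 6 14]
y = z − H·x̄ = [4]
S = H·P̄·Hᵀ + R = [581]
K = P̄·Hᵀ·S⁻¹ = [176/581; 57/581; 12/83]
x' = x̄ + K·y = [1866/581, -5001/581, 48/83]
P' = (I − K·H)·P̄ = [3884/581 -6546/581 -37/83; -6546/581 15924/581 -186/83; -37/83 -186/83 154/83]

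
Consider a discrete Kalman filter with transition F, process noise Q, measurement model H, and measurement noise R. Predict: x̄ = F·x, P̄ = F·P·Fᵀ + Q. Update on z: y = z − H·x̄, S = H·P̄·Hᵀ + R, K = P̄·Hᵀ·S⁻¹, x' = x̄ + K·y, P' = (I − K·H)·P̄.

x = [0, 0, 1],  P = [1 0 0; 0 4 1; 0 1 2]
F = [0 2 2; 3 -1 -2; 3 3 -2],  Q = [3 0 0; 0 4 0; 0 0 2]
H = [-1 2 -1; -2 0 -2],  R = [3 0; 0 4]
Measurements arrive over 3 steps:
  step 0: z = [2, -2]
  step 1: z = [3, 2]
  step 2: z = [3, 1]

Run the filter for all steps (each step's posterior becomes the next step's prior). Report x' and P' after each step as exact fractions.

step 0: x̄ = F·x = [2, -2, -2]
step 0: P̄ = F·P·Fᵀ + Q = [35 -22 18; -22 29 1; 18 1 43]
step 0: y = z − H·x̄ = [6, -2]
step 0: S = H·P̄·Hᵀ + R = [317 312; 312 460]
step 0: K = P̄·Hᵀ·S⁻¹ = [-2887/12119 -1669/24238; 5809/12119 -5667/24238; 2731/12119 -10133/24238]
step 0: x' = x̄ + K·y = [8585/12119, 16283/12119, 2281/12119]
step 0: P' = (I − K·H)·P̄ = [55669/12119 -3496/12119 -54000/12119; -3496/12119 11547/12119 9163/12119; -54000/12119 9163/12119 64133/12119]
step 1: x̄ = F·x = [37128/12119, 4910/12119, 70042/12119]
step 1: P̄ = F·P·Fᵀ + Q = [412381/12119 -679580/12119 -513900/12119; -679580/12119 1523204/12119 1313284/12119; -513900/12119 1313284/12119 1360830/12119]
step 1: y = z − H·x̄ = [133707/12119, 238578/12119]
step 1: S = H·P̄·Hᵀ + R = [4339768/12119 -1043994/12119; -1043994/12119 3030120/12119]
step 1: K = P̄·Hᵀ·S⁻¹ = [-24746491/82928283 -17816315/497569698; 41172376/82928283 -61502768/248784849; 8306830/27642761 -12590487/27642761]
step 1: x' = x̄ + K·y = [-77419582/82928283, 84259726/82928283, 3549994/27642761]
step 1: P' = (I − K·H)·P̄ = [910655519/248784849 -102451052/248784849 -99204356/27642761; -102451052/248784849 246778460/248784849 25050732/27642761; -99204356/27642761 25050732/27642761 124385330/27642761]
step 2: x̄ = F·x = [189819416/82928283, -337818436/82928283, -259844/27642761]
step 2: P̄ = F·P·Fᵀ + Q = [8014992971/248784849 -12295909864/248784849 -946447720/27642761; -12295909864/248784849 26146292519/248784849 2347885995/27642761; -946447720/27642761 2347885995/27642761 2395202205/27642761]
step 2: y = z − H·x̄ = [1113461605/82928283, 461008051/82928283]
step 2: S = H·P̄·Hᵀ + R = [82527022115/248784849 -10268748652/248784849; -10268748652/248784849 51138154820/248784849]
step 2: K = P̄·Hᵀ·S⁻¹ = [-1227491163189/4134930695551 -330272222491/8269861391102; 2050855726881/4134930695551 -2033903398207/8269861391102; 1232625537515/4134930695551 -3722131450945/8269861391102]
step 2: x' = x̄ + K·y = [-15869211416153/8269861391102, 10077873383007/8269861391102, 12330934566377/8269861391102]
step 2: P' = (I − K·H)·P̄ = [15028290219301/4134930695551 -1676100633538/4134930695551 -14698017996810/4134930695551; -1676100633538/4134930695551 4093235289425/4134930695551 3710004031745/4134930695551; -14698017996810/4134930695551 3710004031745/4134930695551 18420149447755/4134930695551]

step 0: x' = [8585/12119, 16283/12119, 2281/12119], P' = [55669/12119 -3496/12119 -54000/12119; -3496/12119 11547/12119 9163/12119; -54000/12119 9163/12119 64133/12119]
step 1: x' = [-77419582/82928283, 84259726/82928283, 3549994/27642761], P' = [910655519/248784849 -102451052/248784849 -99204356/27642761; -102451052/248784849 246778460/248784849 25050732/27642761; -99204356/27642761 25050732/27642761 124385330/27642761]
step 2: x' = [-15869211416153/8269861391102, 10077873383007/8269861391102, 12330934566377/8269861391102], P' = [15028290219301/4134930695551 -1676100633538/4134930695551 -14698017996810/4134930695551; -1676100633538/4134930695551 4093235289425/4134930695551 3710004031745/4134930695551; -14698017996810/4134930695551 3710004031745/4134930695551 18420149447755/4134930695551]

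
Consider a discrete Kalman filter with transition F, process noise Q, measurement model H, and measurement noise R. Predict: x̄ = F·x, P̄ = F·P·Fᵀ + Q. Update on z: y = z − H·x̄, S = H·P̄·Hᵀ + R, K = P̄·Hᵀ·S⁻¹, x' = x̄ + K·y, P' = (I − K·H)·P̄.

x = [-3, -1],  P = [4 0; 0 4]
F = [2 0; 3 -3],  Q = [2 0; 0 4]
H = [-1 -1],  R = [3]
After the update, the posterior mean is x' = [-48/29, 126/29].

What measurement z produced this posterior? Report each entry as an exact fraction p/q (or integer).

z = [-3]

x̄ = F·x = [-6, -6]
P̄ = F·P·Fᵀ + Q = [18 24; 24 76]
S = H·P̄·Hᵀ + R = [145]
K = P̄·Hᵀ·S⁻¹ = [-42/145; -20/29]
x' − x̄ = [126/29, 300/29] = K·y
y = (KᵀK)⁻¹·Kᵀ·(x' − x̄) = [-15]
z = y + H·x̄ = [-15] + [12] = [-3]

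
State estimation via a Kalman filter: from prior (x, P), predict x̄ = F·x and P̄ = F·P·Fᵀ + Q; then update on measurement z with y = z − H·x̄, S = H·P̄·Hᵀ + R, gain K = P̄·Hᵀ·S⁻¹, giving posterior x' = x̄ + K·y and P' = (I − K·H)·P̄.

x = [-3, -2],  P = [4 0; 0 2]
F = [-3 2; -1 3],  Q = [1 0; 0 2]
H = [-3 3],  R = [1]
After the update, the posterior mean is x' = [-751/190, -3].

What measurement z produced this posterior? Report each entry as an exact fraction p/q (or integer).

z = [3]

x̄ = F·x = [5, -3]
P̄ = F·P·Fᵀ + Q = [45 24; 24 24]
S = H·P̄·Hᵀ + R = [190]
K = P̄·Hᵀ·S⁻¹ = [-63/190; 0]
x' − x̄ = [-1701/190, 0] = K·y
y = (KᵀK)⁻¹·Kᵀ·(x' − x̄) = [27]
z = y + H·x̄ = [27] + [-24] = [3]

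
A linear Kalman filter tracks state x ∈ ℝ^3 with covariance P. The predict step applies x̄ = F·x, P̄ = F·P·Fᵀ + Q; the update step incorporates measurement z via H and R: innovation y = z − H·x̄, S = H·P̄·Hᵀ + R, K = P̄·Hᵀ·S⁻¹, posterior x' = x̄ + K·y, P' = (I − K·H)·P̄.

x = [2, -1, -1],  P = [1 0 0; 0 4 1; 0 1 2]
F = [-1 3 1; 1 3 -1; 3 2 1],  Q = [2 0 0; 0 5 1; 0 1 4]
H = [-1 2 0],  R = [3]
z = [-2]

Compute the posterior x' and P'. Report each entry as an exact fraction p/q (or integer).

x' = [-286/35, -172/35, 1/35]
P' = [2929/70 1493/70 733/35; 1493/70 811/70 386/35; 733/35 386/35 887/35]

x̄ = F·x = [-6, 0, 3]
P̄ = F·P·Fᵀ + Q = [47 33 28; 33 38 27; 28 27 35]
y = z − H·x̄ = [-8]
S = H·P̄·Hᵀ + R = [70]
K = P̄·Hᵀ·S⁻¹ = [19/70; 43/70; 13/35]
x' = x̄ + K·y = [-286/35, -172/35, 1/35]
P' = (I − K·H)·P̄ = [2929/70 1493/70 733/35; 1493/70 811/70 386/35; 733/35 386/35 887/35]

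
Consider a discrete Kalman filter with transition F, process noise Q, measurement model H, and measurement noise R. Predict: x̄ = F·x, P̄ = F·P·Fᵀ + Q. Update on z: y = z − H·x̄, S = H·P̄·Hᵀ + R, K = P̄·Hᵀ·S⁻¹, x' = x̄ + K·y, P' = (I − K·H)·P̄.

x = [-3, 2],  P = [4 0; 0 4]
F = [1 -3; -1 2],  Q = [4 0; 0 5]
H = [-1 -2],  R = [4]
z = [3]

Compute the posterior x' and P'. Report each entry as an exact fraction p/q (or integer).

x' = [-19/3, 19/9]
P' = [40 -62/3; -62/3 104/9]

x̄ = F·x = [-9, 7]
P̄ = F·P·Fᵀ + Q = [44 -28; -28 25]
y = z − H·x̄ = [8]
S = H·P̄·Hᵀ + R = [36]
K = P̄·Hᵀ·S⁻¹ = [1/3; -11/18]
x' = x̄ + K·y = [-19/3, 19/9]
P' = (I − K·H)·P̄ = [40 -62/3; -62/3 104/9]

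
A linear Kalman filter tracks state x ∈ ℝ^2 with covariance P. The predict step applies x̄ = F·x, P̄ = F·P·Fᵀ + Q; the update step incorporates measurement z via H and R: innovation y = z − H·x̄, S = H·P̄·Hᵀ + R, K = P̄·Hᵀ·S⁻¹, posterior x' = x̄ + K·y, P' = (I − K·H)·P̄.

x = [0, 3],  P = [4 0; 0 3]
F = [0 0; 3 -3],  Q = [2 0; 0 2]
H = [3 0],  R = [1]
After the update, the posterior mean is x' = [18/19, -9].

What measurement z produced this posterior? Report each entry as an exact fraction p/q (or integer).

x̄ = F·x = [0, -9]
P̄ = F·P·Fᵀ + Q = [2 0; 0 65]
S = H·P̄·Hᵀ + R = [19]
K = P̄·Hᵀ·S⁻¹ = [6/19; 0]
x' − x̄ = [18/19, 0] = K·y
y = (KᵀK)⁻¹·Kᵀ·(x' − x̄) = [3]
z = y + H·x̄ = [3] + [0] = [3]

z = [3]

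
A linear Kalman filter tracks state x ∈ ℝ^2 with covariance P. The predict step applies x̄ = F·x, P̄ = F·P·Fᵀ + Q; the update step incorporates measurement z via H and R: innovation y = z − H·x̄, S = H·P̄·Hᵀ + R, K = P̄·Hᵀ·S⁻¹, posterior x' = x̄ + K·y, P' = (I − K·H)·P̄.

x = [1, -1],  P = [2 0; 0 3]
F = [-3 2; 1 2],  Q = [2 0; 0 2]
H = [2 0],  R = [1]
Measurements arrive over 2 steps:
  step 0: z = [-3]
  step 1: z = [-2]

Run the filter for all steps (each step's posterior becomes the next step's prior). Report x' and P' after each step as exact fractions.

step 0: x' = [-197/129, -15/43], P' = [32/129 2/43; 2/43 640/43]
step 1: x' = [-2141/2183, -44107/6549], P' = [2718/10915 504/2183; 504/2183 51394/6549]

step 0: x̄ = F·x = [-5, -1]
step 0: P̄ = F·P·Fᵀ + Q = [32 6; 6 16]
step 0: y = z − H·x̄ = [7]
step 0: S = H·P̄·Hᵀ + R = [129]
step 0: K = P̄·Hᵀ·S⁻¹ = [64/129; 4/43]
step 0: x' = x̄ + K·y = [-197/129, -15/43]
step 0: P' = (I − K·H)·P̄ = [32/129 2/43; 2/43 640/43]
step 1: x̄ = F·x = [167/43, -287/129]
step 1: P̄ = F·P·Fᵀ + Q = [2718/43 2520/43; 2520/43 7994/129]
step 1: y = z − H·x̄ = [-420/43]
step 1: S = H·P̄·Hᵀ + R = [10915/43]
step 1: K = P̄·Hᵀ·S⁻¹ = [5436/10915; 1008/2183]
step 1: x' = x̄ + K·y = [-2141/2183, -44107/6549]
step 1: P' = (I − K·H)·P̄ = [2718/10915 504/2183; 504/2183 51394/6549]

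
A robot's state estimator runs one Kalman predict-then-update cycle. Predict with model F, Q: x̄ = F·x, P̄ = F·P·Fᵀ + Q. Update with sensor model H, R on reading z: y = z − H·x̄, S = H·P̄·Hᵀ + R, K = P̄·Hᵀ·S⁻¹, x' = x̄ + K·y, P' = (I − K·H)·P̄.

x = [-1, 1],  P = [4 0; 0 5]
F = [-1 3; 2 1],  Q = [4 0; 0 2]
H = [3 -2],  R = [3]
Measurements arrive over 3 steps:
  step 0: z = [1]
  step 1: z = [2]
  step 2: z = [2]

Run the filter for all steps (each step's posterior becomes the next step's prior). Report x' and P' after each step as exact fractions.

step 0: x̄ = F·x = [4, -1]
step 0: P̄ = F·P·Fᵀ + Q = [53 7; 7 23]
step 0: y = z − H·x̄ = [-13]
step 0: S = H·P̄·Hᵀ + R = [488]
step 0: K = P̄·Hᵀ·S⁻¹ = [145/488; -25/488]
step 0: x' = x̄ + K·y = [67/488, -163/488]
step 0: P' = (I − K·H)·P̄ = [4839/488 7041/488; 7041/488 10599/488]
step 1: x̄ = F·x = [-139/122, -29/488]
step 1: P̄ = F·P·Fᵀ + Q = [7492/61 14331/122; 14331/122 59095/488]
step 1: y = z − H·x̄ = [1293/244]
step 1: S = H·P̄·Hᵀ + R = [22345/122]
step 1: K = P̄·Hᵀ·S⁻¹ = [3258/4469; 26891/44690]
step 1: x' = x̄ + K·y = [12173/4469, 279689/89380]
step 1: P' = (I − K·H)·P̄ = [113858/4469 165900/4469; 165900/4469 4896327/89380]
step 2: x̄ = F·x = [14527/2180, 766609/89380]
step 2: P̄ = F·P·Fᵀ + Q = [653503/2180 651821/2180; 651821/2180 27455727/89380]
step 2: y = z − H·x̄ = [-74843/89380]
step 2: S = H·P̄·Hᵀ + R = [30537723/89380]
step 2: K = P̄·Hᵀ·S⁻¹ = [26931547/30537723; 8420843/10179241]
step 2: x' = x̄ + K·y = [180944773/30537723, 80255724/10179241]
step 2: P' = (I − K·H)·P̄ = [1039472069/30537723 506270261/10179241; 506270261/10179241 746774127/10179241]

step 0: x' = [67/488, -163/488], P' = [4839/488 7041/488; 7041/488 10599/488]
step 1: x' = [12173/4469, 279689/89380], P' = [113858/4469 165900/4469; 165900/4469 4896327/89380]
step 2: x' = [180944773/30537723, 80255724/10179241], P' = [1039472069/30537723 506270261/10179241; 506270261/10179241 746774127/10179241]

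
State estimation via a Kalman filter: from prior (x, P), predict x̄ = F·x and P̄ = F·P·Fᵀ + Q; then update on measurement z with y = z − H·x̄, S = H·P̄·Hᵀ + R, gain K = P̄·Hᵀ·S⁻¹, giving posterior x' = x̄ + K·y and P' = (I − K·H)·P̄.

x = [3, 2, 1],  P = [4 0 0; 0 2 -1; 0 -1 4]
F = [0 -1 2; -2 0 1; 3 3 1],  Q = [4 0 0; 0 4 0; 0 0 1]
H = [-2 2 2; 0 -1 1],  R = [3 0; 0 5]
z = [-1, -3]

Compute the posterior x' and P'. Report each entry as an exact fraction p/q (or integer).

x̄ = F·x = [0, -5, 16]
P̄ = F·P·Fᵀ + Q = [26 9 -3; 9 24 -23; -3 -23 53]
y = z − H·x̄ = [-23, -24]
S = H·P̄·Hᵀ + R = [183 82; 82 128]
K = P̄·Hᵀ·S⁻¹ = [-1034/4175 271/4175; 903/8350 -7289/16700; 554/4175 2124/4175]
x' = x̄ + K·y = [17278/4175, 24949/8350, 3082/4175]
P' = (I − K·H)·P̄ = [70442/4175 33768/4175 35123/4175; 33768/4175 87113/16700 12667/4175; 35123/4175 12667/4175 23287/4175]

x' = [17278/4175, 24949/8350, 3082/4175]
P' = [70442/4175 33768/4175 35123/4175; 33768/4175 87113/16700 12667/4175; 35123/4175 12667/4175 23287/4175]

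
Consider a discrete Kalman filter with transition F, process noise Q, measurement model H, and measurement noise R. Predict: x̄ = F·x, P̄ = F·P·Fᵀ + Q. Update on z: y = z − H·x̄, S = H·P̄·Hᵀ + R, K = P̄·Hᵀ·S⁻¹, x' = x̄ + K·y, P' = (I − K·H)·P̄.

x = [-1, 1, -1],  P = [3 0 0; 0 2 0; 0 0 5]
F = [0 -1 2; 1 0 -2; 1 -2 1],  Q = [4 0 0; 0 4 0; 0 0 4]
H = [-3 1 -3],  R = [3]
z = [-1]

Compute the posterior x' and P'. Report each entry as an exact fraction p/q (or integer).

x̄ = F·x = [-3, 1, -4]
P̄ = F·P·Fᵀ + Q = [26 -20 14; -20 27 -7; 14 -7 20]
y = z − H·x̄ = [-23]
S = H·P̄·Hᵀ + R = [858]
K = P̄·Hᵀ·S⁻¹ = [-70/429; 18/143; -109/858]
x' = x̄ + K·y = [323/429, -271/143, -925/858]
P' = (I − K·H)·P̄ = [1354/429 -340/143 -1624/429; -340/143 1917/143 961/143; -1624/429 961/143 5279/858]

x' = [323/429, -271/143, -925/858]
P' = [1354/429 -340/143 -1624/429; -340/143 1917/143 961/143; -1624/429 961/143 5279/858]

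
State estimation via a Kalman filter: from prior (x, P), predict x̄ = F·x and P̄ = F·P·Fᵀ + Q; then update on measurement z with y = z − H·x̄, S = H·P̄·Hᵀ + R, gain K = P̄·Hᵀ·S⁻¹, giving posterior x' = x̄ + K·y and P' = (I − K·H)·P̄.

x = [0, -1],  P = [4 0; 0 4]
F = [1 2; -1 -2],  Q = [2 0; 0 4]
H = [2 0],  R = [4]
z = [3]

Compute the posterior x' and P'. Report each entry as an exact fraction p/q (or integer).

x̄ = F·x = [-2, 2]
P̄ = F·P·Fᵀ + Q = [22 -20; -20 24]
y = z − H·x̄ = [7]
S = H·P̄·Hᵀ + R = [92]
K = P̄·Hᵀ·S⁻¹ = [11/23; -10/23]
x' = x̄ + K·y = [31/23, -24/23]
P' = (I − K·H)·P̄ = [22/23 -20/23; -20/23 152/23]

x' = [31/23, -24/23]
P' = [22/23 -20/23; -20/23 152/23]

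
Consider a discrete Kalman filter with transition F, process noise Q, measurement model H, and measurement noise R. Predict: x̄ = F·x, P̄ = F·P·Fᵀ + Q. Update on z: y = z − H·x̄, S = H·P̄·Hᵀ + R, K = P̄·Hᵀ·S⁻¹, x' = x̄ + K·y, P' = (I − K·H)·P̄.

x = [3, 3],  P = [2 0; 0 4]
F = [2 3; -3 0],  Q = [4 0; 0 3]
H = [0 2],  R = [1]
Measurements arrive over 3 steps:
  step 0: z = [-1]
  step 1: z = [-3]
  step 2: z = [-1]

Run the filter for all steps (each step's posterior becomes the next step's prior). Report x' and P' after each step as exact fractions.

step 0: x' = [51/5, -3/5], P' = [3504/85 -12/85; -12/85 21/85]
step 1: x' = [-67791/127249, -193347/127249], P' = [971725/127249 -20916/127249; -20916/127249 31791/127249]
step 2: x' = [-158681739/36636337, -18051171/36636337], P' = [275074943/36636337 -5642106/36636337; -5642106/36636337 9127272/36636337]

step 0: x̄ = F·x = [15, -9]
step 0: P̄ = F·P·Fᵀ + Q = [48 -12; -12 21]
step 0: y = z − H·x̄ = [17]
step 0: S = H·P̄·Hᵀ + R = [85]
step 0: K = P̄·Hᵀ·S⁻¹ = [-24/85; 42/85]
step 0: x' = x̄ + K·y = [51/5, -3/5]
step 0: P' = (I − K·H)·P̄ = [3504/85 -12/85; -12/85 21/85]
step 1: x̄ = F·x = [93/5, -153/5]
step 1: P̄ = F·P·Fᵀ + Q = [14401/85 -20916/85; -20916/85 31791/85]
step 1: y = z − H·x̄ = [291/5]
step 1: S = H·P̄·Hᵀ + R = [127249/85]
step 1: K = P̄·Hᵀ·S⁻¹ = [-41832/127249; 63582/127249]
step 1: x' = x̄ + K·y = [-67791/127249, -193347/127249]
step 1: P' = (I − K·H)·P̄ = [971725/127249 -20916/127249; -20916/127249 31791/127249]
step 2: x̄ = F·x = [-715623/127249, 203373/127249]
step 2: P̄ = F·P·Fᵀ + Q = [4431023/127249 -5642106/127249; -5642106/127249 9127272/127249]
step 2: y = z − H·x̄ = [-533995/127249]
step 2: S = H·P̄·Hᵀ + R = [36636337/127249]
step 2: K = P̄·Hᵀ·S⁻¹ = [-11284212/36636337; 18254544/36636337]
step 2: x' = x̄ + K·y = [-158681739/36636337, -18051171/36636337]
step 2: P' = (I − K·H)·P̄ = [275074943/36636337 -5642106/36636337; -5642106/36636337 9127272/36636337]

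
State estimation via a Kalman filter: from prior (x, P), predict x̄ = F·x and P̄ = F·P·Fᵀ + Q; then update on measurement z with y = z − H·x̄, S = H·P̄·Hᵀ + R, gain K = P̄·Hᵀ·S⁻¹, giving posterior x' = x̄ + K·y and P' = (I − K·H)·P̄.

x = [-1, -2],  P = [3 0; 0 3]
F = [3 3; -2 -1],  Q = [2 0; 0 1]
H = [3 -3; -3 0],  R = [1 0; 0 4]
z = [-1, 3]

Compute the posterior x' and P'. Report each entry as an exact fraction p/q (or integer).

x̄ = F·x = [-9, 4]
P̄ = F·P·Fᵀ + Q = [56 -27; -27 16]
y = z − H·x̄ = [38, -24]
S = H·P̄·Hᵀ + R = [1135 -747; -747 508]
K = P̄·Hᵀ·S⁻¹ = [996/18571 -4677/18571; -5025/18571 -4428/18571]
x' = x̄ + K·y = [-17043/18571, -10394/18571]
P' = (I − K·H)·P̄ = [6236/18571 5904/18571; 5904/18571 7579/18571]

x' = [-17043/18571, -10394/18571]
P' = [6236/18571 5904/18571; 5904/18571 7579/18571]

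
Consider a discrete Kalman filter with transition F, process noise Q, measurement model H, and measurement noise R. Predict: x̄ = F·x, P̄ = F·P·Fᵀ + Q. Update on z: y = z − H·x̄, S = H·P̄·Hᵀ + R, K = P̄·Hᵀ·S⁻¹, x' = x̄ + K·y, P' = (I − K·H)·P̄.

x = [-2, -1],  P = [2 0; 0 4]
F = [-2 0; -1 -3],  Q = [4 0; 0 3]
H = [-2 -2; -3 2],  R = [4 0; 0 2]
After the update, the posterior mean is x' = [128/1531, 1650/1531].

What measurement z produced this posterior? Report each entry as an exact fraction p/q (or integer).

z = [-2, 2]

x̄ = F·x = [4, 5]
P̄ = F·P·Fᵀ + Q = [12 4; 4 41]
S = H·P̄·Hᵀ + R = [248 -84; -84 226]
K = P̄·Hᵀ·S⁻¹ = [-599/3062 -301/1531; -3615/12248 1225/6124]
x' − x̄ = [-5996/1531, -6005/1531] = K·y
y = (KᵀK)⁻¹·Kᵀ·(x' − x̄) = [16, 4]
z = y + H·x̄ = [16, 4] + [-18, -2] = [-2, 2]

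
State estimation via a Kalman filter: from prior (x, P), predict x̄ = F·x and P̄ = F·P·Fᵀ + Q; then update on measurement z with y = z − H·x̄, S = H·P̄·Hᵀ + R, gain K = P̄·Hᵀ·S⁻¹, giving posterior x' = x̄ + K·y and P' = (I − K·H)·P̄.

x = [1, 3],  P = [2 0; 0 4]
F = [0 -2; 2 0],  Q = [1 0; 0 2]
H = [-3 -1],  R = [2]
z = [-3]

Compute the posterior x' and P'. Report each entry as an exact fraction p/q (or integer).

x' = [-7/55, 104/33]
P' = [68/55 -34/11; -34/11 310/33]

x̄ = F·x = [-6, 2]
P̄ = F·P·Fᵀ + Q = [17 0; 0 10]
y = z − H·x̄ = [-19]
S = H·P̄·Hᵀ + R = [165]
K = P̄·Hᵀ·S⁻¹ = [-17/55; -2/33]
x' = x̄ + K·y = [-7/55, 104/33]
P' = (I − K·H)·P̄ = [68/55 -34/11; -34/11 310/33]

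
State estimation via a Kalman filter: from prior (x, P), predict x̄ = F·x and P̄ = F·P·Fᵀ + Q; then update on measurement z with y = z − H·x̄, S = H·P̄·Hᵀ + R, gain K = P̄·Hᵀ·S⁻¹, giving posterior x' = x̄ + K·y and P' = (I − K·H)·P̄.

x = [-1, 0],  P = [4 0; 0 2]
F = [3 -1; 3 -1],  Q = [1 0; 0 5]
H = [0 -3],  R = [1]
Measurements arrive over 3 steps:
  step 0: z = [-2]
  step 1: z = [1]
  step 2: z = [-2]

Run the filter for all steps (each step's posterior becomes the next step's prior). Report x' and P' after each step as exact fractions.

step 0: x' = [45/194, 255/388], P' = [534/97 19/194; 19/194 43/388]
step 1: x' = [-56427/189199, -62922/189199], P' = [1064993/189199 19039/189199; 19039/189199 20979/189199]
step 2: x' = [26028789/47064146, 62519703/94128292], P' = [132686416/23532073 4745841/47064146; 4745841/47064146 10437677/94128292]

step 0: x̄ = F·x = [-3, -3]
step 0: P̄ = F·P·Fᵀ + Q = [39 38; 38 43]
step 0: y = z − H·x̄ = [-11]
step 0: S = H·P̄·Hᵀ + R = [388]
step 0: K = P̄·Hᵀ·S⁻¹ = [-57/194; -129/388]
step 0: x' = x̄ + K·y = [45/194, 255/388]
step 0: P' = (I − K·H)·P̄ = [534/97 19/194; 19/194 43/388]
step 1: x̄ = F·x = [15/388, 15/388]
step 1: P̄ = F·P·Fᵀ + Q = [19427/388 19039/388; 19039/388 20979/388]
step 1: y = z − H·x̄ = [433/388]
step 1: S = H·P̄·Hᵀ + R = [189199/388]
step 1: K = P̄·Hᵀ·S⁻¹ = [-57117/189199; -62937/189199]
step 1: x' = x̄ + K·y = [-56427/189199, -62922/189199]
step 1: P' = (I − K·H)·P̄ = [1064993/189199 19039/189199; 19039/189199 20979/189199]
step 2: x̄ = F·x = [-106359/189199, -106359/189199]
step 2: P̄ = F·P·Fᵀ + Q = [9680881/189199 9491682/189199; 9491682/189199 10437677/189199]
step 2: y = z − H·x̄ = [-697475/189199]
step 2: S = H·P̄·Hᵀ + R = [94128292/189199]
step 2: K = P̄·Hᵀ·S⁻¹ = [-14237523/47064146; -31313031/94128292]
step 2: x' = x̄ + K·y = [26028789/47064146, 62519703/94128292]
step 2: P' = (I − K·H)·P̄ = [132686416/23532073 4745841/47064146; 4745841/47064146 10437677/94128292]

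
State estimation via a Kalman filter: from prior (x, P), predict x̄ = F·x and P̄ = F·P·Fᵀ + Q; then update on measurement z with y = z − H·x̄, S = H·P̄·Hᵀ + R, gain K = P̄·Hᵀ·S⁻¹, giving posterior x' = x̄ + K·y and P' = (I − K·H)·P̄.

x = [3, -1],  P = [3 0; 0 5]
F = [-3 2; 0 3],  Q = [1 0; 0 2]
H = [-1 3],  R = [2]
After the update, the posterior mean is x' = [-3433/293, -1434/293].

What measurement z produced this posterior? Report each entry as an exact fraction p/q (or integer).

z = [-3]

x̄ = F·x = [-11, -3]
P̄ = F·P·Fᵀ + Q = [48 30; 30 47]
S = H·P̄·Hᵀ + R = [293]
K = P̄·Hᵀ·S⁻¹ = [42/293; 111/293]
x' − x̄ = [-210/293, -555/293] = K·y
y = (KᵀK)⁻¹·Kᵀ·(x' − x̄) = [-5]
z = y + H·x̄ = [-5] + [2] = [-3]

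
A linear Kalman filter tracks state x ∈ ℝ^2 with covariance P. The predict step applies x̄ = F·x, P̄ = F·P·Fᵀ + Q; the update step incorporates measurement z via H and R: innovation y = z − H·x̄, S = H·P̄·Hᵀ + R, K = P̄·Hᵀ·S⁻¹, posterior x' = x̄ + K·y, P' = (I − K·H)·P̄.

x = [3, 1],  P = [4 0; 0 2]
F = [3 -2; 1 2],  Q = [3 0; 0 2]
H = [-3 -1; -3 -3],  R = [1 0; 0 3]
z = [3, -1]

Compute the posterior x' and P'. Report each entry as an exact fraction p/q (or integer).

x' = [-14147/8373, 17369/8373]
P' = [2615/8373 -3848/8373; -3848/8373 7718/8373]

x̄ = F·x = [7, 5]
P̄ = F·P·Fᵀ + Q = [47 4; 4 14]
y = z − H·x̄ = [29, 35]
S = H·P̄·Hᵀ + R = [462 513; 513 624]
K = P̄·Hᵀ·S⁻¹ = [-3997/8373 411/2791; 3826/8373 -1290/2791]
x' = x̄ + K·y = [-14147/8373, 17369/8373]
P' = (I − K·H)·P̄ = [2615/8373 -3848/8373; -3848/8373 7718/8373]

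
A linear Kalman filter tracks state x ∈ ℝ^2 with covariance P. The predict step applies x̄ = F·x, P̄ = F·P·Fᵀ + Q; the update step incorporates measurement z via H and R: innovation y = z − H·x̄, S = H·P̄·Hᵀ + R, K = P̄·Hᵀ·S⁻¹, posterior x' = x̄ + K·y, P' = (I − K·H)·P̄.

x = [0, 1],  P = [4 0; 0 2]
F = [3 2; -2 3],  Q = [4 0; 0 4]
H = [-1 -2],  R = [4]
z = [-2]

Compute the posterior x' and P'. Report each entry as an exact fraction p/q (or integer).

x' = [14/13, 7/13]
P' = [576/13 -284/13; -284/13 458/39]

x̄ = F·x = [2, 3]
P̄ = F·P·Fᵀ + Q = [48 -12; -12 38]
y = z − H·x̄ = [6]
S = H·P̄·Hᵀ + R = [156]
K = P̄·Hᵀ·S⁻¹ = [-2/13; -16/39]
x' = x̄ + K·y = [14/13, 7/13]
P' = (I − K·H)·P̄ = [576/13 -284/13; -284/13 458/39]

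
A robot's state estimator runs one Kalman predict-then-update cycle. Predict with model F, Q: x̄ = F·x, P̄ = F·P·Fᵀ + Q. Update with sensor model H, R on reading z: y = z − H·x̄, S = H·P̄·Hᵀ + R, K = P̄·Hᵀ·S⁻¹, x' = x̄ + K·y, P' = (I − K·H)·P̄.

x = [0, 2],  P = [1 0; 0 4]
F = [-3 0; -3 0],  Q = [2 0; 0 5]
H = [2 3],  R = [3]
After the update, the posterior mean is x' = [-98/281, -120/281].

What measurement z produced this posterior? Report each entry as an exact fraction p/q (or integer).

z = [-2]

x̄ = F·x = [0, 0]
P̄ = F·P·Fᵀ + Q = [11 9; 9 14]
S = H·P̄·Hᵀ + R = [281]
K = P̄·Hᵀ·S⁻¹ = [49/281; 60/281]
x' − x̄ = [-98/281, -120/281] = K·y
y = (KᵀK)⁻¹·Kᵀ·(x' − x̄) = [-2]
z = y + H·x̄ = [-2] + [0] = [-2]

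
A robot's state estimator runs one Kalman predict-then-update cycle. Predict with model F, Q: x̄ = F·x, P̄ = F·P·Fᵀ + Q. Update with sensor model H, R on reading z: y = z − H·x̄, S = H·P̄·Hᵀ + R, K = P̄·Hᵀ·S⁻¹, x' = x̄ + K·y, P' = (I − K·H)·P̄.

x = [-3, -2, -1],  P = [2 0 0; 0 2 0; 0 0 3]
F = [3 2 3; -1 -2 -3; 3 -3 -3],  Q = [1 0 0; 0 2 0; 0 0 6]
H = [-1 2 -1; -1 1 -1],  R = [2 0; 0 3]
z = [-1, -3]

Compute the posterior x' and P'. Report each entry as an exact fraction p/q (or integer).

x̄ = F·x = [-16, 10, 0]
P̄ = F·P·Fᵀ + Q = [54 -41 -21; -41 39 33; -21 33 69]
y = z − H·x̄ = [-37, -29]
S = H·P̄·Hᵀ + R = [271 183; 183 139]
K = P̄·Hᵀ·S⁻¹ = [-2443/4180 991/4180; 3353/4180 -3001/4180; 477/380 -669/380]
x' = x̄ + K·y = [-1307/1045, 1192/1045, 438/95]
P' = (I − K·H)·P̄ = [18109/4180 -7859/4180 -2631/380; -7859/4180 15709/4180 2961/380; -2631/380 2961/380 7599/380]

x' = [-1307/1045, 1192/1045, 438/95]
P' = [18109/4180 -7859/4180 -2631/380; -7859/4180 15709/4180 2961/380; -2631/380 2961/380 7599/380]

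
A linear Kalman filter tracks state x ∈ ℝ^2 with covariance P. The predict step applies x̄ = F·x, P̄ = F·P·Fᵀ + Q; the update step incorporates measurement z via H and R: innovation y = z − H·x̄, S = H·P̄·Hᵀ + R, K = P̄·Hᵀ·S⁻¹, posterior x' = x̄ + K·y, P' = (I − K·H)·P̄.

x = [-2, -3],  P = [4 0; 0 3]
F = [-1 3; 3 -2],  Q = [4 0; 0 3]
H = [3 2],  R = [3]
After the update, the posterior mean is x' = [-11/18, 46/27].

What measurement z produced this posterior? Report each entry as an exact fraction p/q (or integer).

x̄ = F·x = [-7, 0]
P̄ = F·P·Fᵀ + Q = [35 -30; -30 51]
S = H·P̄·Hᵀ + R = [162]
K = P̄·Hᵀ·S⁻¹ = [5/18; 2/27]
x' − x̄ = [115/18, 46/27] = K·y
y = (KᵀK)⁻¹·Kᵀ·(x' − x̄) = [23]
z = y + H·x̄ = [23] + [-21] = [2]

z = [2]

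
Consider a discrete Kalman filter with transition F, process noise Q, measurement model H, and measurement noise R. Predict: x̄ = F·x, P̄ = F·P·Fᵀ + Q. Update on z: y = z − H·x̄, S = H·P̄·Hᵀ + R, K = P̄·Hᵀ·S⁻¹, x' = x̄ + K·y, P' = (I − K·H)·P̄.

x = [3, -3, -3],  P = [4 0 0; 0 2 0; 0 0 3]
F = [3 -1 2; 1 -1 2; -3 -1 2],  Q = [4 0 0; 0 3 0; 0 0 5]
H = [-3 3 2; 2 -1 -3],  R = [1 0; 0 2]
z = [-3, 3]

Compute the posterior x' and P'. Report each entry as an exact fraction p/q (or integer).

x̄ = F·x = [6, 0, -12]
P̄ = F·P·Fᵀ + Q = [54 26 -22; 26 21 2; -22 2 55]
y = z − H·x̄ = [39, -45]
S = H·P̄·Hᵀ + R = [716 -791; -791 906]
K = P̄·Hᵀ·S⁻¹ = [220/4603 944/4603; 9809/23015 9199/23015; -2009/23015 -7114/23015]
x' = x̄ + K·y = [-6282/4603, -31404/23015, -34401/23015]
P' = (I − K·H)·P̄ = [137010/4603 98498/4603 57878/4603; 98498/4603 361239/23015 201781/23015; 57878/4603 201781/23015 130409/23015]

x' = [-6282/4603, -31404/23015, -34401/23015]
P' = [137010/4603 98498/4603 57878/4603; 98498/4603 361239/23015 201781/23015; 57878/4603 201781/23015 130409/23015]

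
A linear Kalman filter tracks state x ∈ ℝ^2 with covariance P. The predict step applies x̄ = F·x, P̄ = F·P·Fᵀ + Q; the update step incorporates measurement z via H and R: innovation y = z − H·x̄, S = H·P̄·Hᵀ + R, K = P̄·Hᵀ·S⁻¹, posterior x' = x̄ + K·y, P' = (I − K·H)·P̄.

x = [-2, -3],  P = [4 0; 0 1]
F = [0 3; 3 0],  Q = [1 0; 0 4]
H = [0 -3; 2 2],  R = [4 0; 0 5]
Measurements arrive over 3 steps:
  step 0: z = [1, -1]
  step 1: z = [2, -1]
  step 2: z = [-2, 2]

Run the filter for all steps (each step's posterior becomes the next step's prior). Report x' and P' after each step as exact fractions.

step 0: x̄ = F·x = [-9, -6]
step 0: P̄ = F·P·Fᵀ + Q = [10 0; 0 40]
step 0: y = z − H·x̄ = [-17, 29]
step 0: S = H·P̄·Hᵀ + R = [364 -240; -240 205]
step 0: K = P̄·Hᵀ·S⁻¹ = [240/851 364/851; -270/851 16/851]
step 0: x' = x̄ + K·y = [-1183/851, -52/851]
step 0: P' = (I − K·H)·P̄ = [1230/851 -320/851; -320/851 360/851]
step 1: x̄ = F·x = [-156/851, -3549/851]
step 1: P̄ = F·P·Fᵀ + Q = [4091/851 -2880/851; -2880/851 14474/851]
step 1: y = z − H·x̄ = [-8945/851, 6559/851]
step 1: S = H·P̄·Hᵀ + R = [133670/851 -69564/851; -69564/851 55475/851]
step 1: K = P̄·Hᵀ·S⁻¹ = [380604/1513627 543350/1513627; -467559/1513627 46376/1513627]
step 1: x' = x̄ + K·y = [-90242/1513627, -1040384/1513627]
step 1: P' = (I − K·H)·P̄ = [1865847/1513627 -507472/1513627; -507472/1513627 623412/1513627]
step 2: x̄ = F·x = [-3121152/1513627, -270726/1513627]
step 2: P̄ = F·P·Fᵀ + Q = [7124335/1513627 -4567248/1513627; -4567248/1513627 22847131/1513627]
step 2: y = z − H·x̄ = [-3839432/1513627, 9811010/1513627]
step 2: S = H·P̄·Hᵀ + R = [211678687/1513627 -109679298/1513627; -109679298/1513627 90916015/1513627]
step 2: K = P̄·Hᵀ·S⁻¹ = [1193574756/4766983063 1708055750/4766983063; -1467773001/4766983063 146239064/4766983063]
step 2: x' = x̄ + K·y = [-1786025084/4766983063, 3818392042/4766983063]
step 2: P' = (I − K·H)·P̄ = [5861572383/4766983063 -1591433008/4766983063; -1591433008/4766983063 1957030668/4766983063]

step 0: x' = [-1183/851, -52/851], P' = [1230/851 -320/851; -320/851 360/851]
step 1: x' = [-90242/1513627, -1040384/1513627], P' = [1865847/1513627 -507472/1513627; -507472/1513627 623412/1513627]
step 2: x' = [-1786025084/4766983063, 3818392042/4766983063], P' = [5861572383/4766983063 -1591433008/4766983063; -1591433008/4766983063 1957030668/4766983063]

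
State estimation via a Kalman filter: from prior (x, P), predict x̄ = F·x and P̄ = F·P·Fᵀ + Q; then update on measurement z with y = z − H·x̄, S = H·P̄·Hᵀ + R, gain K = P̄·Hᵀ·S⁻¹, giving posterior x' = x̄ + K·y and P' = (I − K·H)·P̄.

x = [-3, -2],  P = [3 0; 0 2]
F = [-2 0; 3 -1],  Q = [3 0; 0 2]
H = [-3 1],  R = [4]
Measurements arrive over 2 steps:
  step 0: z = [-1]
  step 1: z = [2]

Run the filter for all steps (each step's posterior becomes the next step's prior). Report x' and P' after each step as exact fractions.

step 0: x̄ = F·x = [6, -7]
step 0: P̄ = F·P·Fᵀ + Q = [15 -18; -18 31]
step 0: y = z − H·x̄ = [24]
step 0: S = H·P̄·Hᵀ + R = [278]
step 0: K = P̄·Hᵀ·S⁻¹ = [-63/278; 85/278]
step 0: x' = x̄ + K·y = [78/139, 47/139]
step 0: P' = (I − K·H)·P̄ = [201/278 351/278; 351/278 1393/278]
step 1: x̄ = F·x = [-156/139, 187/139]
step 1: P̄ = F·P·Fᵀ + Q = [819/139 -252/139; -252/139 826/139]
step 1: y = z − H·x̄ = [-377/139]
step 1: S = H·P̄·Hᵀ + R = [10265/139]
step 1: K = P̄·Hᵀ·S⁻¹ = [-2709/10265; 1582/10265]
step 1: x' = x̄ + K·y = [-4173/10265, 9519/10265]
step 1: P' = (I − K·H)·P̄ = [7686/10265 12222/10265; 12222/10265 42994/10265]

step 0: x' = [78/139, 47/139], P' = [201/278 351/278; 351/278 1393/278]
step 1: x' = [-4173/10265, 9519/10265], P' = [7686/10265 12222/10265; 12222/10265 42994/10265]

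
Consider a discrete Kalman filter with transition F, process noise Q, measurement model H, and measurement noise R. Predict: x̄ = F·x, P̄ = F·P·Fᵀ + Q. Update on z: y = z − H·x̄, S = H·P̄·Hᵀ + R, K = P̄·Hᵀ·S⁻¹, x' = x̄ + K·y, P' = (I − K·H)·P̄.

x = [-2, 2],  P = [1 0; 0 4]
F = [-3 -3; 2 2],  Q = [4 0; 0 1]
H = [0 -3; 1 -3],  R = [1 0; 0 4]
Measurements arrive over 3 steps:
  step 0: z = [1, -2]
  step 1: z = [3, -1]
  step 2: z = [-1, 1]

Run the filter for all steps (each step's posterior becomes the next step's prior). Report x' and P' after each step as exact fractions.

step 0: x̄ = F·x = [0, 0]
step 0: P̄ = F·P·Fᵀ + Q = [49 -30; -30 21]
step 0: y = z − H·x̄ = [1, -2]
step 0: S = H·P̄·Hᵀ + R = [190 279; 279 422]
step 0: K = P̄·Hᵀ·S⁻¹ = [-801/2339 1300/2339; -639/2339 -93/2339]
step 0: x' = x̄ + K·y = [-3401/2339, -453/2339]
step 0: P' = (I − K·H)·P̄ = [6001/2339 267/2339; 267/2339 213/2339]
step 1: x̄ = F·x = [11562/2339, -7708/2339]
step 1: P̄ = F·P·Fᵀ + Q = [70088/2339 -40488/2339; -40488/2339 29331/2339]
step 1: y = z − H·x̄ = [-16107/2339, -37025/2339]
step 1: S = H·P̄·Hᵀ + R = [266318/2339 385443/2339; 385443/2339 586351/2339]
step 1: K = P̄·Hᵀ·S⁻¹ = [-1116648/3244771 1794056/3244771; -886140/3244771 -128481/3244771]
step 1: x' = x̄ + K·y = [-4669958/3244771, -2556917/3244771]
step 1: P' = (I − K·H)·P̄ = [8292872/3244771 372216/3244771; 372216/3244771 295380/3244771]
step 2: x̄ = F·x = [21680625/3244771, -14453750/3244771]
step 2: P̄ = F·P·Fᵀ + Q = [96973240/3244771 -55996104/3244771; -55996104/3244771 40575507/3244771]
step 2: y = z − H·x̄ = [-46606021/3244771, -61797104/3244771]
step 2: S = H·P̄·Hᵀ + R = [368424334/3244771 533167875/3244771; 533167875/3244771 811108511/3244771]
step 2: K = P̄·Hᵀ·S⁻¹ = [-1544712408/4488492419 2481627208/4488492419; -1225794636/4488492419 -177722625/4488492419]
step 2: x' = x̄ + K·y = [4915245241/4488492419, 997483886/4488492419]
step 2: P' = (I − K·H)·P̄ = [11471221240/4488492419 514904136/4488492419; 514904136/4488492419 408598212/4488492419]

step 0: x' = [-3401/2339, -453/2339], P' = [6001/2339 267/2339; 267/2339 213/2339]
step 1: x' = [-4669958/3244771, -2556917/3244771], P' = [8292872/3244771 372216/3244771; 372216/3244771 295380/3244771]
step 2: x' = [4915245241/4488492419, 997483886/4488492419], P' = [11471221240/4488492419 514904136/4488492419; 514904136/4488492419 408598212/4488492419]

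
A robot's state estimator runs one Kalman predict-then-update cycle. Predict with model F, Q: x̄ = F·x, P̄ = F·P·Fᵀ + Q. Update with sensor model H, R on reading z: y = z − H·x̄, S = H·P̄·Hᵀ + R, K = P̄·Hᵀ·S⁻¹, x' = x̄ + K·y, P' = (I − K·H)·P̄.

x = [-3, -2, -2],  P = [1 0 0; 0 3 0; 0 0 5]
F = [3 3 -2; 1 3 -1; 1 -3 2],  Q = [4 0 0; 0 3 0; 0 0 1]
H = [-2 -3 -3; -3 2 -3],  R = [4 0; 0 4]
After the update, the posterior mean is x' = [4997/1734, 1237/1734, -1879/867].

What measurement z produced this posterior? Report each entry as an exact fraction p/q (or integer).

x̄ = F·x = [-11, -7, -1]
P̄ = F·P·Fᵀ + Q = [60 40 -44; 40 36 -36; -44 -36 49]
S = H·P̄·Hᵀ + R = [313 17; 17 289]
K = P̄·Hᵀ·S⁻¹ = [-467/1326 2963/22542; -355/1326 5035/22542; 115/663 -3508/11271]
x' − x̄ = [24071/1734, 13375/1734, -1012/867] = K·y
y = (KᵀK)⁻¹·Kᵀ·(x' − x̄) = [-48, -23]
z = y + H·x̄ = [-48, -23] + [46, 22] = [-2, -1]

z = [-2, -1]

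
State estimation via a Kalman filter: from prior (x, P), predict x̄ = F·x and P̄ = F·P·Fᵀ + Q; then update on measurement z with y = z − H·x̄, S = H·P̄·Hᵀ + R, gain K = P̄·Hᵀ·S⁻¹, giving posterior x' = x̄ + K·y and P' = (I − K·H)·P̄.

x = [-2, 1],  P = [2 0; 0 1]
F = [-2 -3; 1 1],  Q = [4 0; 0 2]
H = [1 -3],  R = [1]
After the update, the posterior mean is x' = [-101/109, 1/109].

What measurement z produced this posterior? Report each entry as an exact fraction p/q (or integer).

z = [-1]

x̄ = F·x = [1, -1]
P̄ = F·P·Fᵀ + Q = [21 -7; -7 5]
S = H·P̄·Hᵀ + R = [109]
K = P̄·Hᵀ·S⁻¹ = [42/109; -22/109]
x' − x̄ = [-210/109, 110/109] = K·y
y = (KᵀK)⁻¹·Kᵀ·(x' − x̄) = [-5]
z = y + H·x̄ = [-5] + [4] = [-1]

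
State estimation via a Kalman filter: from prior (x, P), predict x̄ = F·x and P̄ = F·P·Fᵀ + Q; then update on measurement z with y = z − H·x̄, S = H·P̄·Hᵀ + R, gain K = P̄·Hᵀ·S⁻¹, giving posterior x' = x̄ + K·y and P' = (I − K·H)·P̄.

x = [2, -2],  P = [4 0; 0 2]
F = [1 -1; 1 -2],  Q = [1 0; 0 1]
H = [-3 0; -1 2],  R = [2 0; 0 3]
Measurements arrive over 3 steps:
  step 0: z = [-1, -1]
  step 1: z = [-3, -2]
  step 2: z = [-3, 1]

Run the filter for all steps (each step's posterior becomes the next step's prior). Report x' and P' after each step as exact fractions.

step 0: x' = [155/407, 18/407], P' = [86/407 52/407; 52/407 287/407]
step 1: x' = [13959/15449, -4097/15449], P' = [9052/46347 5024/46347; 5024/46347 29761/46347]
step 2: x' = [5104296/5022385, 5430086/5022385], P' = [978856/5022385 537266/5022385; 537266/5022385 3194551/5022385]

step 0: x̄ = F·x = [4, 6]
step 0: P̄ = F·P·Fᵀ + Q = [7 8; 8 13]
step 0: y = z − H·x̄ = [11, -9]
step 0: S = H·P̄·Hᵀ + R = [65 -27; -27 30]
step 0: K = P̄·Hᵀ·S⁻¹ = [-129/407 6/407; -78/407 174/407]
step 0: x' = x̄ + K·y = [155/407, 18/407]
step 0: P' = (I − K·H)·P̄ = [86/407 52/407; 52/407 287/407]
step 1: x̄ = F·x = [137/407, 119/407]
step 1: P̄ = F·P·Fᵀ + Q = [676/407 504/407; 504/407 1433/407]
step 1: y = z − H·x̄ = [-810/407, -915/407]
step 1: S = H·P̄·Hᵀ + R = [6898/407 -996/407; -996/407 5613/407]
step 1: K = P̄·Hᵀ·S⁻¹ = [-4526/15449 332/46347; -2512/15449 18166/46347]
step 1: x' = x̄ + K·y = [13959/15449, -4097/15449]
step 1: P' = (I − K·H)·P̄ = [9052/46347 5024/46347; 5024/46347 29761/46347]
step 2: x̄ = F·x = [18056/15449, 22153/15449]
step 2: P̄ = F·P·Fᵀ + Q = [75112/46347 17834/15449; 17834/15449 51449/15449]
step 2: y = z − H·x̄ = [7821/15449, -1543/2207]
step 2: S = H·P̄·Hᵀ + R = [256234/15449 -4556/2207; -4556/2207 88219/6621]
step 2: K = P̄·Hᵀ·S⁻¹ = [-1468284/5022385 31892/5022385; -805899/5022385 1950612/5022385]
step 2: x' = x̄ + K·y = [5104296/5022385, 5430086/5022385]
step 2: P' = (I − K·H)·P̄ = [978856/5022385 537266/5022385; 537266/5022385 3194551/5022385]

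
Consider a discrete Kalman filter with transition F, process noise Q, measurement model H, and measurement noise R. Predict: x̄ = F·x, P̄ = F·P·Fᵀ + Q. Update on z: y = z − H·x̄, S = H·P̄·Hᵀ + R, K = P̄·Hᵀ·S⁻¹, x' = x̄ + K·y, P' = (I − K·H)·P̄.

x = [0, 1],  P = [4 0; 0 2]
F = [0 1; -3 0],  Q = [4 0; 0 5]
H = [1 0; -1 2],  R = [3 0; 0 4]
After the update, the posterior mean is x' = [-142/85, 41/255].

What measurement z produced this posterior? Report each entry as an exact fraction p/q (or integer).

x̄ = F·x = [1, 0]
P̄ = F·P·Fᵀ + Q = [6 0; 0 41]
S = H·P̄·Hᵀ + R = [9 -6; -6 174]
K = P̄·Hᵀ·S⁻¹ = [56/85 -1/85; 82/255 41/85]
x' − x̄ = [-227/85, 41/255] = K·y
y = (KᵀK)⁻¹·Kᵀ·(x' − x̄) = [-4, 3]
z = y + H·x̄ = [-4, 3] + [1, -1] = [-3, 2]

z = [-3, 2]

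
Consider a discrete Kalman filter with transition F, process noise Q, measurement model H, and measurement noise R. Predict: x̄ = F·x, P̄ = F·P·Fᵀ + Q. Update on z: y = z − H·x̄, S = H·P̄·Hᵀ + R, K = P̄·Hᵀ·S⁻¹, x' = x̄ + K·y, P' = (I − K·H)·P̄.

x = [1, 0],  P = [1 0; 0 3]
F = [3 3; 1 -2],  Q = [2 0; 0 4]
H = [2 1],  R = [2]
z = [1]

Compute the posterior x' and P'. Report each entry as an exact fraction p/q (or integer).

x' = [-11/37, 63/37]
P' = [497/111 -872/111; -872/111 1718/111]

x̄ = F·x = [3, 1]
P̄ = F·P·Fᵀ + Q = [38 -15; -15 17]
y = z − H·x̄ = [-6]
S = H·P̄·Hᵀ + R = [111]
K = P̄·Hᵀ·S⁻¹ = [61/111; -13/111]
x' = x̄ + K·y = [-11/37, 63/37]
P' = (I − K·H)·P̄ = [497/111 -872/111; -872/111 1718/111]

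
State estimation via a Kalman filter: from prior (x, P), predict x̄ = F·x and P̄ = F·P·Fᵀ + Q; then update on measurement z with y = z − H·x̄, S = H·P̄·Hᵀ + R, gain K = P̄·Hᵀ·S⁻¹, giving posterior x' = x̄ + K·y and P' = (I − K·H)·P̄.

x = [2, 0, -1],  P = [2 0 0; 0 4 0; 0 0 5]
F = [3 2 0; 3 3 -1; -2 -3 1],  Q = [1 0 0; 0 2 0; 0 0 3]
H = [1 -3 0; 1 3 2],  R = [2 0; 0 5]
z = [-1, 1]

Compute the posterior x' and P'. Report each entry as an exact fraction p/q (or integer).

x' = [6973/9011, 5154/9011, -4722/9011]
P' = [98631/18022 33295/18022 -85913/18022; 33295/18022 15123/18022 -34437/18022; -85913/18022 -34437/18022 101037/18022]

x̄ = F·x = [6, 7, -5]
P̄ = F·P·Fᵀ + Q = [35 42 -36; 42 61 -53; -36 -53 52]
y = z − H·x̄ = [14, -16]
S = H·P̄·Hᵀ + R = [334 -268; -268 269]
K = P̄·Hᵀ·S⁻¹ = [-627/18022 2669/9011; -6037/18022 979/9011; 8699/18022 1285/9011]
x' = x̄ + K·y = [6973/9011, 5154/9011, -4722/9011]
P' = (I − K·H)·P̄ = [98631/18022 33295/18022 -85913/18022; 33295/18022 15123/18022 -34437/18022; -85913/18022 -34437/18022 101037/18022]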